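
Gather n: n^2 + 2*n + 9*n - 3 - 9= n^2 + 11*n - 12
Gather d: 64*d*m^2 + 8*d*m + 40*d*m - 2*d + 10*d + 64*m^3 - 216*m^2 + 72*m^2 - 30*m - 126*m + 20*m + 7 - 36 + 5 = d*(64*m^2 + 48*m + 8) + 64*m^3 - 144*m^2 - 136*m - 24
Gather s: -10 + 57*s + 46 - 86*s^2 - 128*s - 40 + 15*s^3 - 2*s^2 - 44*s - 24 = 15*s^3 - 88*s^2 - 115*s - 28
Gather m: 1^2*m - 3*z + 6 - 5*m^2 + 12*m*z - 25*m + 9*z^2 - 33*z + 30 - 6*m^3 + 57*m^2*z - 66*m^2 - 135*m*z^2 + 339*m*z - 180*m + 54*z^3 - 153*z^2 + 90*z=-6*m^3 + m^2*(57*z - 71) + m*(-135*z^2 + 351*z - 204) + 54*z^3 - 144*z^2 + 54*z + 36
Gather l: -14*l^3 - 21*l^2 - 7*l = -14*l^3 - 21*l^2 - 7*l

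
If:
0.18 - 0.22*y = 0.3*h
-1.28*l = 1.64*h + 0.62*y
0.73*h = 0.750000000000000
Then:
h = 1.03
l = -1.03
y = -0.58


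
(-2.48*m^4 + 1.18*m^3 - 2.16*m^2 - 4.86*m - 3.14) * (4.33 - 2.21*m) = 5.4808*m^5 - 13.3462*m^4 + 9.883*m^3 + 1.3878*m^2 - 14.1044*m - 13.5962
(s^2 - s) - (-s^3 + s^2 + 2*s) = s^3 - 3*s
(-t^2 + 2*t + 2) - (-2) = -t^2 + 2*t + 4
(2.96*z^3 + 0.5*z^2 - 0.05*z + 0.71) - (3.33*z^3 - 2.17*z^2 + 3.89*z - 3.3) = -0.37*z^3 + 2.67*z^2 - 3.94*z + 4.01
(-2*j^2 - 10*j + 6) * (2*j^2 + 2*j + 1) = -4*j^4 - 24*j^3 - 10*j^2 + 2*j + 6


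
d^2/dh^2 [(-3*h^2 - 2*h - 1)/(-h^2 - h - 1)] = 2*(-h^3 - 6*h^2 - 3*h + 1)/(h^6 + 3*h^5 + 6*h^4 + 7*h^3 + 6*h^2 + 3*h + 1)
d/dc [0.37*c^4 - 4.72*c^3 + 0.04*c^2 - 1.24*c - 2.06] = 1.48*c^3 - 14.16*c^2 + 0.08*c - 1.24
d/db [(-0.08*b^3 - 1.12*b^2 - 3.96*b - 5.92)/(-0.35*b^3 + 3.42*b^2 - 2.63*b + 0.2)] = (-0.6656*b^4 - 2.3512*b^3 + 10.2248*b^2 + 40.0448*b - 16.3616)/(0.1225*b^6 - 2.394*b^5 + 13.5374*b^4 - 18.1292*b^3 + 8.2849*b^2 - 1.052*b + 0.04)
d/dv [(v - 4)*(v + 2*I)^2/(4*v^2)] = (v^3/4 + v*(1 + 4*I) - 8)/v^3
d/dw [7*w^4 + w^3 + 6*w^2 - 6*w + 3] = 28*w^3 + 3*w^2 + 12*w - 6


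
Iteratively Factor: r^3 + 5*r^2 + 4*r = (r + 4)*(r^2 + r) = (r + 1)*(r + 4)*(r)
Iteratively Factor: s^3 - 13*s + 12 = (s - 1)*(s^2 + s - 12) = (s - 1)*(s + 4)*(s - 3)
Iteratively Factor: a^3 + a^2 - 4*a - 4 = (a - 2)*(a^2 + 3*a + 2) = (a - 2)*(a + 2)*(a + 1)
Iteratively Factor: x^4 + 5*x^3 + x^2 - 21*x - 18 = (x + 1)*(x^3 + 4*x^2 - 3*x - 18) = (x - 2)*(x + 1)*(x^2 + 6*x + 9) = (x - 2)*(x + 1)*(x + 3)*(x + 3)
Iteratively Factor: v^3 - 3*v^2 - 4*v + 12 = (v + 2)*(v^2 - 5*v + 6) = (v - 2)*(v + 2)*(v - 3)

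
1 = 1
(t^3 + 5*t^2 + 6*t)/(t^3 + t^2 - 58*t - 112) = t*(t + 3)/(t^2 - t - 56)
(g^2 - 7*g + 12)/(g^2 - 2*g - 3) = (g - 4)/(g + 1)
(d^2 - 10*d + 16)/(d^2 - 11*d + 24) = (d - 2)/(d - 3)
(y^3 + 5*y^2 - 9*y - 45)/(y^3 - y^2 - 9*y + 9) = (y + 5)/(y - 1)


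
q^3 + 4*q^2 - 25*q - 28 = (q - 4)*(q + 1)*(q + 7)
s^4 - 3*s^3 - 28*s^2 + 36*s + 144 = (s - 6)*(s - 3)*(s + 2)*(s + 4)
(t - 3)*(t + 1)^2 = t^3 - t^2 - 5*t - 3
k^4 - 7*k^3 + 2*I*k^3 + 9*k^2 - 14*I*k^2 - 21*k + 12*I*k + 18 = (k - 6)*(k - 1)*(k - I)*(k + 3*I)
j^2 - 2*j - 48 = (j - 8)*(j + 6)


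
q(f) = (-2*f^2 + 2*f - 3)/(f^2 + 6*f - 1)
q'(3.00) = -0.12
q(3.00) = -0.58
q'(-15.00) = -0.18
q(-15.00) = -3.60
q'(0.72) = 1.08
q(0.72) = -0.68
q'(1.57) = -0.02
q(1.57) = -0.44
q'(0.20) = 302.78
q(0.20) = -11.17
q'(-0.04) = 10.16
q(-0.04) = 2.49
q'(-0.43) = 0.79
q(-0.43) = 1.25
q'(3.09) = -0.12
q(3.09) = -0.59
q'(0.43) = 5.69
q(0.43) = -1.42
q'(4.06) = -0.11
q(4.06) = -0.70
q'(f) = (2 - 4*f)/(f^2 + 6*f - 1) + (-2*f - 6)*(-2*f^2 + 2*f - 3)/(f^2 + 6*f - 1)^2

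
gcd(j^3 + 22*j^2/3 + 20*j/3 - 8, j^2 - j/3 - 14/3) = j + 2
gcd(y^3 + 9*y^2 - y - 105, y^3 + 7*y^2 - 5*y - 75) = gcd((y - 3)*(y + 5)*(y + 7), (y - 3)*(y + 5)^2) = y^2 + 2*y - 15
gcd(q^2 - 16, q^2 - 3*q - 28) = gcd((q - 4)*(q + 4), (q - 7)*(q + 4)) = q + 4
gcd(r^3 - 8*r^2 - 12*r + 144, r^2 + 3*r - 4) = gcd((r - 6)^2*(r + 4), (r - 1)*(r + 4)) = r + 4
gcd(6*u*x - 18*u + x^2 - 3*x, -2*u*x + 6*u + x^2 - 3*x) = x - 3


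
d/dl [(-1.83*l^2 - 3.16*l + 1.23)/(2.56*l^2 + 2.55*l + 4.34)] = (3.4231*l^2 - 22.182*l - 16.8509)/(6.5536*l^4 + 13.056*l^3 + 28.7233*l^2 + 22.134*l + 18.8356)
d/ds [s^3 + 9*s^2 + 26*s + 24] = 3*s^2 + 18*s + 26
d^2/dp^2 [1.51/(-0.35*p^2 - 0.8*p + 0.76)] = (0.36995*p^2 + 0.8456*p - 1.51*(0.7*p + 0.8)*(1.4*p + 1.6) - 0.80332)/(0.35*p^2 + 0.8*p - 0.76)^3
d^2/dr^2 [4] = 0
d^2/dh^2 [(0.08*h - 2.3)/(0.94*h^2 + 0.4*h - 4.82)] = ((4.26 - 0.4512*h)*(0.94*h^2 + 0.4*h - 4.82) + (0.08*h - 2.3)*(1.88*h + 0.4)*(3.76*h + 0.8))/(0.94*h^2 + 0.4*h - 4.82)^3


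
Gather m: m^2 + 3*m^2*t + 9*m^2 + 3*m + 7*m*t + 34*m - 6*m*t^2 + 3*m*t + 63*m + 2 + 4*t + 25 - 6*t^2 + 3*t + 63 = m^2*(3*t + 10) + m*(-6*t^2 + 10*t + 100) - 6*t^2 + 7*t + 90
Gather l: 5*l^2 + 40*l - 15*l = 5*l^2 + 25*l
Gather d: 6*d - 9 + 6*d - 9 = 12*d - 18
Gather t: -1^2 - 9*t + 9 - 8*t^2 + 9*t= 8 - 8*t^2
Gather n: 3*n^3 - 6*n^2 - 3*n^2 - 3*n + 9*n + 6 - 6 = 3*n^3 - 9*n^2 + 6*n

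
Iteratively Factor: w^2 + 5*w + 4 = (w + 1)*(w + 4)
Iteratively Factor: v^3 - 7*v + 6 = (v - 1)*(v^2 + v - 6) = (v - 1)*(v + 3)*(v - 2)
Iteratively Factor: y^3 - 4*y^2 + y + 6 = (y - 3)*(y^2 - y - 2) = (y - 3)*(y - 2)*(y + 1)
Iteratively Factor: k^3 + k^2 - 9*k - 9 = (k - 3)*(k^2 + 4*k + 3) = (k - 3)*(k + 1)*(k + 3)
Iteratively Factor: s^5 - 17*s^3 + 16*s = (s - 4)*(s^4 + 4*s^3 - s^2 - 4*s) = (s - 4)*(s - 1)*(s^3 + 5*s^2 + 4*s) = (s - 4)*(s - 1)*(s + 1)*(s^2 + 4*s) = (s - 4)*(s - 1)*(s + 1)*(s + 4)*(s)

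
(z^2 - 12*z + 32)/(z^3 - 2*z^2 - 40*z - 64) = (z - 4)/(z^2 + 6*z + 8)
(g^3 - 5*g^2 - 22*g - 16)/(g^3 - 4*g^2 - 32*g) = (g^2 + 3*g + 2)/(g*(g + 4))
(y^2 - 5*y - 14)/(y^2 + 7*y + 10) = (y - 7)/(y + 5)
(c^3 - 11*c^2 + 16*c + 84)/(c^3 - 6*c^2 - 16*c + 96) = (c^2 - 5*c - 14)/(c^2 - 16)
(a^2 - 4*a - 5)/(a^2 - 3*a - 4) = (a - 5)/(a - 4)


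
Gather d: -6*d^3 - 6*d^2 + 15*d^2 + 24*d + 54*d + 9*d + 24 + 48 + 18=-6*d^3 + 9*d^2 + 87*d + 90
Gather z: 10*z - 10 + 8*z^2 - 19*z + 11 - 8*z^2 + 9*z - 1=0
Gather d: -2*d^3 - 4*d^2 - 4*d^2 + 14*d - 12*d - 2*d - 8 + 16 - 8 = -2*d^3 - 8*d^2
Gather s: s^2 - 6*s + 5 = s^2 - 6*s + 5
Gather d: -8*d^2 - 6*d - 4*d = -8*d^2 - 10*d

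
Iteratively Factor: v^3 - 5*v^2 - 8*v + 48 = (v - 4)*(v^2 - v - 12) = (v - 4)^2*(v + 3)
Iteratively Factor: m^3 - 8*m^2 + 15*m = (m - 5)*(m^2 - 3*m) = (m - 5)*(m - 3)*(m)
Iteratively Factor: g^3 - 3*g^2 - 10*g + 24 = (g - 4)*(g^2 + g - 6) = (g - 4)*(g + 3)*(g - 2)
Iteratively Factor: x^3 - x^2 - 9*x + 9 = (x - 1)*(x^2 - 9) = (x - 1)*(x + 3)*(x - 3)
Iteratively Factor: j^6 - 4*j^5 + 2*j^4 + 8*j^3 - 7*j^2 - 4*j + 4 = (j - 1)*(j^5 - 3*j^4 - j^3 + 7*j^2 - 4) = (j - 1)*(j + 1)*(j^4 - 4*j^3 + 3*j^2 + 4*j - 4) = (j - 2)*(j - 1)*(j + 1)*(j^3 - 2*j^2 - j + 2) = (j - 2)^2*(j - 1)*(j + 1)*(j^2 - 1) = (j - 2)^2*(j - 1)^2*(j + 1)*(j + 1)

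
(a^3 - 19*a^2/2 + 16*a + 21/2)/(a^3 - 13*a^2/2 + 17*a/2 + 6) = (a - 7)/(a - 4)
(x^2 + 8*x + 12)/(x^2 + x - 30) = (x + 2)/(x - 5)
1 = 1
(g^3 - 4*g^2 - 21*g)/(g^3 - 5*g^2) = (g^2 - 4*g - 21)/(g*(g - 5))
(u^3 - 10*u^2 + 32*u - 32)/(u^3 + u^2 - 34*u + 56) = (u - 4)/(u + 7)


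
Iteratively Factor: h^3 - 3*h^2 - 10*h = (h - 5)*(h^2 + 2*h) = (h - 5)*(h + 2)*(h)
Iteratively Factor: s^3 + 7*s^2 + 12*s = (s + 4)*(s^2 + 3*s) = (s + 3)*(s + 4)*(s)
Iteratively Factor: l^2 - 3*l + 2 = (l - 1)*(l - 2)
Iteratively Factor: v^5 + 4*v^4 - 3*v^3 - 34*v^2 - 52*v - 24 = (v + 1)*(v^4 + 3*v^3 - 6*v^2 - 28*v - 24) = (v + 1)*(v + 2)*(v^3 + v^2 - 8*v - 12) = (v + 1)*(v + 2)^2*(v^2 - v - 6) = (v - 3)*(v + 1)*(v + 2)^2*(v + 2)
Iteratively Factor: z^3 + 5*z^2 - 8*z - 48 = (z + 4)*(z^2 + z - 12) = (z - 3)*(z + 4)*(z + 4)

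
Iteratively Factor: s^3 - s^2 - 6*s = (s)*(s^2 - s - 6) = s*(s + 2)*(s - 3)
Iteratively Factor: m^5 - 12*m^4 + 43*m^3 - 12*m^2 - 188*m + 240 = (m + 2)*(m^4 - 14*m^3 + 71*m^2 - 154*m + 120) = (m - 4)*(m + 2)*(m^3 - 10*m^2 + 31*m - 30) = (m - 5)*(m - 4)*(m + 2)*(m^2 - 5*m + 6) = (m - 5)*(m - 4)*(m - 2)*(m + 2)*(m - 3)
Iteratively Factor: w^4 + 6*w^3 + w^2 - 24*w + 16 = (w - 1)*(w^3 + 7*w^2 + 8*w - 16) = (w - 1)*(w + 4)*(w^2 + 3*w - 4) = (w - 1)^2*(w + 4)*(w + 4)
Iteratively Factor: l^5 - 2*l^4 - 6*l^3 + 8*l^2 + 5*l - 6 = (l - 1)*(l^4 - l^3 - 7*l^2 + l + 6) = (l - 1)*(l + 1)*(l^3 - 2*l^2 - 5*l + 6) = (l - 1)*(l + 1)*(l + 2)*(l^2 - 4*l + 3) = (l - 3)*(l - 1)*(l + 1)*(l + 2)*(l - 1)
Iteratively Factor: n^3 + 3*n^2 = (n)*(n^2 + 3*n) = n^2*(n + 3)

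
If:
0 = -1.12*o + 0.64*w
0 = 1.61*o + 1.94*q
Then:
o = 0.571428571428571*w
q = -0.474226804123711*w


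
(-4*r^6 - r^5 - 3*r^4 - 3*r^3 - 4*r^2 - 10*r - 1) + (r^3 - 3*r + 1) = -4*r^6 - r^5 - 3*r^4 - 2*r^3 - 4*r^2 - 13*r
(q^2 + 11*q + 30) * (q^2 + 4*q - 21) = q^4 + 15*q^3 + 53*q^2 - 111*q - 630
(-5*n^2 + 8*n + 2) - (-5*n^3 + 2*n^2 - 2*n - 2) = 5*n^3 - 7*n^2 + 10*n + 4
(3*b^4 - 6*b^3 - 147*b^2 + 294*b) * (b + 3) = 3*b^5 + 3*b^4 - 165*b^3 - 147*b^2 + 882*b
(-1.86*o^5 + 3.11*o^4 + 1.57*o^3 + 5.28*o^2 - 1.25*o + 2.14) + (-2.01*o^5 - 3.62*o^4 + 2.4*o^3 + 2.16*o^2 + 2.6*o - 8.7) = -3.87*o^5 - 0.51*o^4 + 3.97*o^3 + 7.44*o^2 + 1.35*o - 6.56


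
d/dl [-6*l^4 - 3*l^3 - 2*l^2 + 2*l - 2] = -24*l^3 - 9*l^2 - 4*l + 2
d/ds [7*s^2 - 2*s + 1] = 14*s - 2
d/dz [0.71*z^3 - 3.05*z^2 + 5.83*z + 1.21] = 2.13*z^2 - 6.1*z + 5.83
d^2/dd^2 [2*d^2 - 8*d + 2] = 4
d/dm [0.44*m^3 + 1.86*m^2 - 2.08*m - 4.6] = 1.32*m^2 + 3.72*m - 2.08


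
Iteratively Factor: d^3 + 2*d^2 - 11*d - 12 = (d - 3)*(d^2 + 5*d + 4) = (d - 3)*(d + 1)*(d + 4)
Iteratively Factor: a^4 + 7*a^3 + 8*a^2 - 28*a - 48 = (a + 4)*(a^3 + 3*a^2 - 4*a - 12) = (a + 3)*(a + 4)*(a^2 - 4) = (a - 2)*(a + 3)*(a + 4)*(a + 2)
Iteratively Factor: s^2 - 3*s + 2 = (s - 1)*(s - 2)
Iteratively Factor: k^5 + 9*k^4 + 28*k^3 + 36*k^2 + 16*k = (k + 4)*(k^4 + 5*k^3 + 8*k^2 + 4*k) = (k + 2)*(k + 4)*(k^3 + 3*k^2 + 2*k) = (k + 1)*(k + 2)*(k + 4)*(k^2 + 2*k) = (k + 1)*(k + 2)^2*(k + 4)*(k)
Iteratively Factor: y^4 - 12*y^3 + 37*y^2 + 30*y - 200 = (y - 4)*(y^3 - 8*y^2 + 5*y + 50) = (y - 5)*(y - 4)*(y^2 - 3*y - 10) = (y - 5)^2*(y - 4)*(y + 2)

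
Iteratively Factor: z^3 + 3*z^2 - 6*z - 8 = (z + 1)*(z^2 + 2*z - 8) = (z + 1)*(z + 4)*(z - 2)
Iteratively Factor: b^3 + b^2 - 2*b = (b)*(b^2 + b - 2) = b*(b - 1)*(b + 2)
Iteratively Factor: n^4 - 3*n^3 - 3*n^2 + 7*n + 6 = (n + 1)*(n^3 - 4*n^2 + n + 6) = (n - 3)*(n + 1)*(n^2 - n - 2) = (n - 3)*(n - 2)*(n + 1)*(n + 1)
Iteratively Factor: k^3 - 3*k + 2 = (k + 2)*(k^2 - 2*k + 1) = (k - 1)*(k + 2)*(k - 1)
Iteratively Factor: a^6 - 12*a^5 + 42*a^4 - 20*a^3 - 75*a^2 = (a - 3)*(a^5 - 9*a^4 + 15*a^3 + 25*a^2) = a*(a - 3)*(a^4 - 9*a^3 + 15*a^2 + 25*a) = a^2*(a - 3)*(a^3 - 9*a^2 + 15*a + 25) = a^2*(a - 5)*(a - 3)*(a^2 - 4*a - 5) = a^2*(a - 5)^2*(a - 3)*(a + 1)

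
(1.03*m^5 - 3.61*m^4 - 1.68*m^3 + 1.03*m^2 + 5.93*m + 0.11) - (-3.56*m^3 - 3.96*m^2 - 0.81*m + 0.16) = 1.03*m^5 - 3.61*m^4 + 1.88*m^3 + 4.99*m^2 + 6.74*m - 0.05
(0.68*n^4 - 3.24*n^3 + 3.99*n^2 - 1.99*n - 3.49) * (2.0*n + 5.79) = 1.36*n^5 - 2.5428*n^4 - 10.7796*n^3 + 19.1221*n^2 - 18.5021*n - 20.2071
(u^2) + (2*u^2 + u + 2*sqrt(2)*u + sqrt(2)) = 3*u^2 + u + 2*sqrt(2)*u + sqrt(2)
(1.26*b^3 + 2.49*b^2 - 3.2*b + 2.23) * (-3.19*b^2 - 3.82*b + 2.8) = -4.0194*b^5 - 12.7563*b^4 + 4.2242*b^3 + 12.0823*b^2 - 17.4786*b + 6.244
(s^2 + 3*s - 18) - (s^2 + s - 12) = 2*s - 6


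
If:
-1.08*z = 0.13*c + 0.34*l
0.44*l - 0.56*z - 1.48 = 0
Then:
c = -11.6363636363636*z - 8.7972027972028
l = 1.27272727272727*z + 3.36363636363636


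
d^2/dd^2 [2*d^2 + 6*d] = 4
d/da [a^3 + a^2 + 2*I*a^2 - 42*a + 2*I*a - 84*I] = 3*a^2 + a*(2 + 4*I) - 42 + 2*I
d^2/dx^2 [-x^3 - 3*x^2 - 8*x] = -6*x - 6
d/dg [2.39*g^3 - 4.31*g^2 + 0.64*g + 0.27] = 7.17*g^2 - 8.62*g + 0.64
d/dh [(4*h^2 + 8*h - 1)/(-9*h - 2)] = (-36*h^2 - 16*h - 25)/(81*h^2 + 36*h + 4)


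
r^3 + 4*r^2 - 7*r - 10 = (r - 2)*(r + 1)*(r + 5)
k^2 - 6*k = k*(k - 6)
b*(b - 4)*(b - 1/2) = b^3 - 9*b^2/2 + 2*b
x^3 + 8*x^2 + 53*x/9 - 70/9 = (x - 2/3)*(x + 5/3)*(x + 7)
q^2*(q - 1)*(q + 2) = q^4 + q^3 - 2*q^2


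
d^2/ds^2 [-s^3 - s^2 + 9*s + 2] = -6*s - 2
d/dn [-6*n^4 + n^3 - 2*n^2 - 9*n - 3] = -24*n^3 + 3*n^2 - 4*n - 9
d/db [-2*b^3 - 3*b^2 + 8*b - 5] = -6*b^2 - 6*b + 8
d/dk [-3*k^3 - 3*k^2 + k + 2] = -9*k^2 - 6*k + 1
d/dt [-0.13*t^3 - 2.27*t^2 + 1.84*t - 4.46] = -0.39*t^2 - 4.54*t + 1.84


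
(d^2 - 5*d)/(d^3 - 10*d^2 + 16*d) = (d - 5)/(d^2 - 10*d + 16)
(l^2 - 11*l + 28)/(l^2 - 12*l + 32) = (l - 7)/(l - 8)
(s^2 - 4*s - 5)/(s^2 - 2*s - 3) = (s - 5)/(s - 3)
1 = 1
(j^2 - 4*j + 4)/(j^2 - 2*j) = (j - 2)/j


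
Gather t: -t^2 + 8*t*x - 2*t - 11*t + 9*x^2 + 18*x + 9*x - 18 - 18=-t^2 + t*(8*x - 13) + 9*x^2 + 27*x - 36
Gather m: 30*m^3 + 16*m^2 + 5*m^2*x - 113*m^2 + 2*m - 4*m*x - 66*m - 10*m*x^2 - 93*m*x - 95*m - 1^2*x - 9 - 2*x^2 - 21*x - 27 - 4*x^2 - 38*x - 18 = 30*m^3 + m^2*(5*x - 97) + m*(-10*x^2 - 97*x - 159) - 6*x^2 - 60*x - 54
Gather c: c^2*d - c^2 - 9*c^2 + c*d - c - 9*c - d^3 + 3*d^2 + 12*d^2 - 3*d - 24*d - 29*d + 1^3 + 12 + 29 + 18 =c^2*(d - 10) + c*(d - 10) - d^3 + 15*d^2 - 56*d + 60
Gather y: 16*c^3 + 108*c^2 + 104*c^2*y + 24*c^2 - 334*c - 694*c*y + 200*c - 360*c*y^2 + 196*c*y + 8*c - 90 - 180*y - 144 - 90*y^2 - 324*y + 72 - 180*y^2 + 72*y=16*c^3 + 132*c^2 - 126*c + y^2*(-360*c - 270) + y*(104*c^2 - 498*c - 432) - 162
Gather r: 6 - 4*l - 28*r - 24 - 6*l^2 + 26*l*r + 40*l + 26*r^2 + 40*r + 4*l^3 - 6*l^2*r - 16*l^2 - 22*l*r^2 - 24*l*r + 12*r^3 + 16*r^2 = 4*l^3 - 22*l^2 + 36*l + 12*r^3 + r^2*(42 - 22*l) + r*(-6*l^2 + 2*l + 12) - 18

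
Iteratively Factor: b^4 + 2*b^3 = (b)*(b^3 + 2*b^2) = b^2*(b^2 + 2*b) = b^2*(b + 2)*(b)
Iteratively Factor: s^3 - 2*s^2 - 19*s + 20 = (s + 4)*(s^2 - 6*s + 5) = (s - 5)*(s + 4)*(s - 1)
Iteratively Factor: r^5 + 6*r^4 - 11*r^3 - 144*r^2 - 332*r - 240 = (r + 2)*(r^4 + 4*r^3 - 19*r^2 - 106*r - 120) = (r + 2)*(r + 3)*(r^3 + r^2 - 22*r - 40) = (r + 2)*(r + 3)*(r + 4)*(r^2 - 3*r - 10) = (r - 5)*(r + 2)*(r + 3)*(r + 4)*(r + 2)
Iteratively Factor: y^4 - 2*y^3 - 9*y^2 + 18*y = (y - 2)*(y^3 - 9*y) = (y - 3)*(y - 2)*(y^2 + 3*y) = y*(y - 3)*(y - 2)*(y + 3)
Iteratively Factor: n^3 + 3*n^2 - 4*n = (n + 4)*(n^2 - n) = (n - 1)*(n + 4)*(n)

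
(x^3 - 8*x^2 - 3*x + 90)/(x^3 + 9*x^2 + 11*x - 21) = (x^2 - 11*x + 30)/(x^2 + 6*x - 7)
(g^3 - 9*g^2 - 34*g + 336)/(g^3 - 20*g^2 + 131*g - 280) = (g + 6)/(g - 5)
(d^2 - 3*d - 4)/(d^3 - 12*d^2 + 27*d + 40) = (d - 4)/(d^2 - 13*d + 40)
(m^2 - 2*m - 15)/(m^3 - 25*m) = (m + 3)/(m*(m + 5))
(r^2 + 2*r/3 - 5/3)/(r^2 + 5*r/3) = (r - 1)/r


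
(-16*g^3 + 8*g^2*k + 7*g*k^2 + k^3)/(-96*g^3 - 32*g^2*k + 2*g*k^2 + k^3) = (g - k)/(6*g - k)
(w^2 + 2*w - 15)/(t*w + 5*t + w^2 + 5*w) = (w - 3)/(t + w)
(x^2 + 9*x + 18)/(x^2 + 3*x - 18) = (x + 3)/(x - 3)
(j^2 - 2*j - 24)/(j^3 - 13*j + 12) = (j - 6)/(j^2 - 4*j + 3)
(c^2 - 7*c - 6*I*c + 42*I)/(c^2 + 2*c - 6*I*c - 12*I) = (c - 7)/(c + 2)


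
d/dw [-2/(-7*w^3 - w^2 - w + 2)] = 2*(-21*w^2 - 2*w - 1)/(7*w^3 + w^2 + w - 2)^2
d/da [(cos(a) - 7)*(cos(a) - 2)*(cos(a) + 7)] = (-3*cos(a)^2 + 4*cos(a) + 49)*sin(a)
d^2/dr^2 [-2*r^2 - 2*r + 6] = -4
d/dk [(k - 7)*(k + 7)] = 2*k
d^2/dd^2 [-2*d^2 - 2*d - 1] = -4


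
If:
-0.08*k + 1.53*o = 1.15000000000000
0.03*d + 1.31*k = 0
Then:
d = 627.708333333333 - 835.125*o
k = 19.125*o - 14.375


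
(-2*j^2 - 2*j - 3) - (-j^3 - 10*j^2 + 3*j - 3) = j^3 + 8*j^2 - 5*j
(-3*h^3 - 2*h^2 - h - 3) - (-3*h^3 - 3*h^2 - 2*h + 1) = h^2 + h - 4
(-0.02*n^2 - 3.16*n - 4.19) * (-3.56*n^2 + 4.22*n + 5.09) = 0.0712*n^4 + 11.1652*n^3 + 1.4794*n^2 - 33.7662*n - 21.3271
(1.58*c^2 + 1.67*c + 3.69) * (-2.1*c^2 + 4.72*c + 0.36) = -3.318*c^4 + 3.9506*c^3 + 0.702199999999999*c^2 + 18.018*c + 1.3284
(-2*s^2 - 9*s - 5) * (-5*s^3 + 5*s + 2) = 10*s^5 + 45*s^4 + 15*s^3 - 49*s^2 - 43*s - 10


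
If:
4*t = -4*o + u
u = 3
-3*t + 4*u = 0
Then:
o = -13/4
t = 4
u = 3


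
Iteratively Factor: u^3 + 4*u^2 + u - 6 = (u + 2)*(u^2 + 2*u - 3) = (u + 2)*(u + 3)*(u - 1)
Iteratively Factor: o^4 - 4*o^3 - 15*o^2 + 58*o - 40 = (o - 2)*(o^3 - 2*o^2 - 19*o + 20) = (o - 2)*(o + 4)*(o^2 - 6*o + 5) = (o - 5)*(o - 2)*(o + 4)*(o - 1)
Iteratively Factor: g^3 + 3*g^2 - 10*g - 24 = (g + 2)*(g^2 + g - 12) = (g - 3)*(g + 2)*(g + 4)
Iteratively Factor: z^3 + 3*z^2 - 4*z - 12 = (z - 2)*(z^2 + 5*z + 6) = (z - 2)*(z + 2)*(z + 3)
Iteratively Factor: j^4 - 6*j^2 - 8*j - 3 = (j - 3)*(j^3 + 3*j^2 + 3*j + 1) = (j - 3)*(j + 1)*(j^2 + 2*j + 1) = (j - 3)*(j + 1)^2*(j + 1)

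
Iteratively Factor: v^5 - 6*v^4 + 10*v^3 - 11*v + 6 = (v + 1)*(v^4 - 7*v^3 + 17*v^2 - 17*v + 6) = (v - 1)*(v + 1)*(v^3 - 6*v^2 + 11*v - 6) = (v - 1)^2*(v + 1)*(v^2 - 5*v + 6) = (v - 3)*(v - 1)^2*(v + 1)*(v - 2)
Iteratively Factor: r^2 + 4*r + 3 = (r + 3)*(r + 1)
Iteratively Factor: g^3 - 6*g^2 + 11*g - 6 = (g - 3)*(g^2 - 3*g + 2) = (g - 3)*(g - 2)*(g - 1)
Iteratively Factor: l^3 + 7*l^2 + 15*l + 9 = (l + 3)*(l^2 + 4*l + 3) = (l + 1)*(l + 3)*(l + 3)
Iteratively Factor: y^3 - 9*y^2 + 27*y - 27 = (y - 3)*(y^2 - 6*y + 9) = (y - 3)^2*(y - 3)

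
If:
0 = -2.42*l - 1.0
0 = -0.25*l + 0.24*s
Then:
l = -0.41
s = -0.43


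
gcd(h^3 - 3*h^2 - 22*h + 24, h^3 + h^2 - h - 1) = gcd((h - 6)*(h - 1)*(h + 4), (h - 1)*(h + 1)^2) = h - 1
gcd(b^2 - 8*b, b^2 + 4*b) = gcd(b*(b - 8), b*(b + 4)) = b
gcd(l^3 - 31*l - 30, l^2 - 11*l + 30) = l - 6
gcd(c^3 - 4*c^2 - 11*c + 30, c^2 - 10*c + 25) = c - 5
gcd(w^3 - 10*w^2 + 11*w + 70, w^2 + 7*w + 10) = w + 2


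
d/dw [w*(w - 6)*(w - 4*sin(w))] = -w*(w - 6)*(4*cos(w) - 1) + w*(w - 4*sin(w)) + (w - 6)*(w - 4*sin(w))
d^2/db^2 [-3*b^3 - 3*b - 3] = -18*b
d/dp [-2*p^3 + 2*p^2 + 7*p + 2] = -6*p^2 + 4*p + 7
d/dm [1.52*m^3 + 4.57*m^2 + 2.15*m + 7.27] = 4.56*m^2 + 9.14*m + 2.15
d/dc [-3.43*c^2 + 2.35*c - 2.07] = 2.35 - 6.86*c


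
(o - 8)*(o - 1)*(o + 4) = o^3 - 5*o^2 - 28*o + 32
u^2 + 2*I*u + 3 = (u - I)*(u + 3*I)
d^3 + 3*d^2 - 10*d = d*(d - 2)*(d + 5)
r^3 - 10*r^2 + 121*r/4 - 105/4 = (r - 5)*(r - 7/2)*(r - 3/2)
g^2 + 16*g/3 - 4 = (g - 2/3)*(g + 6)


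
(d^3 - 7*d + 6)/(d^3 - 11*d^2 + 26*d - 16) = (d + 3)/(d - 8)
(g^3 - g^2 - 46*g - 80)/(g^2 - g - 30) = (g^2 - 6*g - 16)/(g - 6)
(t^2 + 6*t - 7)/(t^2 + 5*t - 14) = (t - 1)/(t - 2)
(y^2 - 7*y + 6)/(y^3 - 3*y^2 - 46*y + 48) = (y - 6)/(y^2 - 2*y - 48)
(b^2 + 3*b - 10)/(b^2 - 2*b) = (b + 5)/b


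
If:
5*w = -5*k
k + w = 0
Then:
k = -w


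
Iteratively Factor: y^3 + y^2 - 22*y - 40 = (y + 4)*(y^2 - 3*y - 10) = (y - 5)*(y + 4)*(y + 2)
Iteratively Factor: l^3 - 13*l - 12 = (l + 3)*(l^2 - 3*l - 4) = (l - 4)*(l + 3)*(l + 1)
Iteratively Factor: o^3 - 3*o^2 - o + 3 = (o - 3)*(o^2 - 1) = (o - 3)*(o - 1)*(o + 1)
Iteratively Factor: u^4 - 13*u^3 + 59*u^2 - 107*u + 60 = (u - 3)*(u^3 - 10*u^2 + 29*u - 20) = (u - 3)*(u - 1)*(u^2 - 9*u + 20) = (u - 5)*(u - 3)*(u - 1)*(u - 4)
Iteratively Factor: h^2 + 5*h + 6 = (h + 3)*(h + 2)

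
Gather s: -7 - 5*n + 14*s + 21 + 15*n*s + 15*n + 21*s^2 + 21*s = 10*n + 21*s^2 + s*(15*n + 35) + 14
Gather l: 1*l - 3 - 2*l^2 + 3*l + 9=-2*l^2 + 4*l + 6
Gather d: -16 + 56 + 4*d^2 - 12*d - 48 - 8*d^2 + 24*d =-4*d^2 + 12*d - 8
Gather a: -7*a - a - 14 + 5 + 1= -8*a - 8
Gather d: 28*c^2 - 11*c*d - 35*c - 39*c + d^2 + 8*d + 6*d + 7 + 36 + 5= 28*c^2 - 74*c + d^2 + d*(14 - 11*c) + 48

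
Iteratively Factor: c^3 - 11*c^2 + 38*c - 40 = (c - 5)*(c^2 - 6*c + 8) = (c - 5)*(c - 4)*(c - 2)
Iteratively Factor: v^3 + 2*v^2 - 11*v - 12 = (v + 1)*(v^2 + v - 12) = (v + 1)*(v + 4)*(v - 3)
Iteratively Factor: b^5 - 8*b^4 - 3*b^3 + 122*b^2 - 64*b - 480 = (b + 2)*(b^4 - 10*b^3 + 17*b^2 + 88*b - 240) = (b - 5)*(b + 2)*(b^3 - 5*b^2 - 8*b + 48) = (b - 5)*(b + 2)*(b + 3)*(b^2 - 8*b + 16) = (b - 5)*(b - 4)*(b + 2)*(b + 3)*(b - 4)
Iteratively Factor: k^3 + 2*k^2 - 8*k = (k)*(k^2 + 2*k - 8) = k*(k - 2)*(k + 4)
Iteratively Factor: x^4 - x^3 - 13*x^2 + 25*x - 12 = (x - 1)*(x^3 - 13*x + 12) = (x - 3)*(x - 1)*(x^2 + 3*x - 4) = (x - 3)*(x - 1)^2*(x + 4)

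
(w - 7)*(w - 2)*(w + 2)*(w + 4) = w^4 - 3*w^3 - 32*w^2 + 12*w + 112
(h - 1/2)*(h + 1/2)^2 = h^3 + h^2/2 - h/4 - 1/8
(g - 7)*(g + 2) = g^2 - 5*g - 14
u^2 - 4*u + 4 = (u - 2)^2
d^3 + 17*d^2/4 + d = d*(d + 1/4)*(d + 4)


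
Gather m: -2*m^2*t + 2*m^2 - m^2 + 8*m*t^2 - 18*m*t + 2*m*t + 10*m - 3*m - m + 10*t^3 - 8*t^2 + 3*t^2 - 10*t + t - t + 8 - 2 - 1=m^2*(1 - 2*t) + m*(8*t^2 - 16*t + 6) + 10*t^3 - 5*t^2 - 10*t + 5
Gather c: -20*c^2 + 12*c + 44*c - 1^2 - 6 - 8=-20*c^2 + 56*c - 15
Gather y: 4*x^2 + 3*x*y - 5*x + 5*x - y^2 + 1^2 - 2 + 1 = 4*x^2 + 3*x*y - y^2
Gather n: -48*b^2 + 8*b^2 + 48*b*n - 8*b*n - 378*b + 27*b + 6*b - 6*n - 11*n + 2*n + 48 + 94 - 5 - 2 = -40*b^2 - 345*b + n*(40*b - 15) + 135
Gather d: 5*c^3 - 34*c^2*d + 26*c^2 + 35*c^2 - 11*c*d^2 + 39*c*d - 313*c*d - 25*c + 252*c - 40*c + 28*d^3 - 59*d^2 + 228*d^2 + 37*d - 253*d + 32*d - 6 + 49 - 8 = 5*c^3 + 61*c^2 + 187*c + 28*d^3 + d^2*(169 - 11*c) + d*(-34*c^2 - 274*c - 184) + 35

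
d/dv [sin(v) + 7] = cos(v)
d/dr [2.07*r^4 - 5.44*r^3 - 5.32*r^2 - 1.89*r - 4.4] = 8.28*r^3 - 16.32*r^2 - 10.64*r - 1.89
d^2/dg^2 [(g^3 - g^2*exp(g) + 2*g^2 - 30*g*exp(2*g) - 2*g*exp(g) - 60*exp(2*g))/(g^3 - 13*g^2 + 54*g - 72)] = (-g^8*exp(g) - 120*g^7*exp(2*g) + 26*g^7*exp(g) + 3120*g^6*exp(2*g) - 245*g^6*exp(g) + 30*g^6 - 31140*g^5*exp(2*g) + 826*g^5*exp(g) - 324*g^5 + 138540*g^4*exp(2*g) + 1444*g^4*exp(g) + 216*g^4 - 157380*g^3*exp(2*g) - 17344*g^3*exp(g) + 8784*g^3 - 879480*g^2*exp(2*g) + 37584*g^2*exp(g) - 34560*g^2 + 3255120*g*exp(2*g) - 4320*g*exp(g) + 31104*g - 3270240*exp(2*g) - 46656*exp(g) + 20736)/(g^9 - 39*g^8 + 669*g^7 - 6625*g^6 + 41742*g^5 - 173556*g^4 + 476280*g^3 - 832032*g^2 + 839808*g - 373248)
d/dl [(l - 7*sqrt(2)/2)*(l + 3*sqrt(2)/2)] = 2*l - 2*sqrt(2)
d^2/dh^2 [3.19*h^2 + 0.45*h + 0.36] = 6.38000000000000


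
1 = 1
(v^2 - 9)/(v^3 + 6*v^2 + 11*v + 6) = (v - 3)/(v^2 + 3*v + 2)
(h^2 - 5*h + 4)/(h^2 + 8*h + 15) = (h^2 - 5*h + 4)/(h^2 + 8*h + 15)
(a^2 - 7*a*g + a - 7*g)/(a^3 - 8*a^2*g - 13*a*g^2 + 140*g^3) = (a + 1)/(a^2 - a*g - 20*g^2)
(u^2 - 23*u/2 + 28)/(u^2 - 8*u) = (u - 7/2)/u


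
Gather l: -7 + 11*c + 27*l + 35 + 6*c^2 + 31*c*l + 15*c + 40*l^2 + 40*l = 6*c^2 + 26*c + 40*l^2 + l*(31*c + 67) + 28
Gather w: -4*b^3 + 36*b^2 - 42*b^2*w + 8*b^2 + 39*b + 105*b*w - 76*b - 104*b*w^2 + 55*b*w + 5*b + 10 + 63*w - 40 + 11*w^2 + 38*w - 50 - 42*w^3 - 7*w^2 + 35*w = -4*b^3 + 44*b^2 - 32*b - 42*w^3 + w^2*(4 - 104*b) + w*(-42*b^2 + 160*b + 136) - 80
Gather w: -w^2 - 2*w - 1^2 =-w^2 - 2*w - 1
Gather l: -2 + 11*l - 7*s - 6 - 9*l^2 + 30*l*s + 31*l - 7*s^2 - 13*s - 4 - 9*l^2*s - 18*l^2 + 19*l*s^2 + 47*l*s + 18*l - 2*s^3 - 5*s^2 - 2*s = l^2*(-9*s - 27) + l*(19*s^2 + 77*s + 60) - 2*s^3 - 12*s^2 - 22*s - 12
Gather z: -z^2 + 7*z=-z^2 + 7*z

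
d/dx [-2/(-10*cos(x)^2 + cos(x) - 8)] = 2*(20*cos(x) - 1)*sin(x)/(10*sin(x)^2 + cos(x) - 18)^2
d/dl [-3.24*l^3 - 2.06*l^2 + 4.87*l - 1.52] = -9.72*l^2 - 4.12*l + 4.87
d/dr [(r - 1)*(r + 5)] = 2*r + 4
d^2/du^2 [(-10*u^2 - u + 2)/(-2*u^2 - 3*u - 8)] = 28*(-4*u^3 - 36*u^2 - 6*u + 45)/(8*u^6 + 36*u^5 + 150*u^4 + 315*u^3 + 600*u^2 + 576*u + 512)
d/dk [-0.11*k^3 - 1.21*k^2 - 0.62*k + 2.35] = -0.33*k^2 - 2.42*k - 0.62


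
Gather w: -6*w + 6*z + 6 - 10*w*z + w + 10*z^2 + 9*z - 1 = w*(-10*z - 5) + 10*z^2 + 15*z + 5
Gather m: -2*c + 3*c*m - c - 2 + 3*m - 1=-3*c + m*(3*c + 3) - 3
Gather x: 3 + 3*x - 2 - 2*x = x + 1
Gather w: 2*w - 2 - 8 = 2*w - 10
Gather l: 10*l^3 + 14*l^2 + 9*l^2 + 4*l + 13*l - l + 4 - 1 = 10*l^3 + 23*l^2 + 16*l + 3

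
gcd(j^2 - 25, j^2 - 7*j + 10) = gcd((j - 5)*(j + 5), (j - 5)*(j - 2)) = j - 5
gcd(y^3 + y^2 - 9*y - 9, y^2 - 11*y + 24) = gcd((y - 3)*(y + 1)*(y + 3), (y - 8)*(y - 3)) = y - 3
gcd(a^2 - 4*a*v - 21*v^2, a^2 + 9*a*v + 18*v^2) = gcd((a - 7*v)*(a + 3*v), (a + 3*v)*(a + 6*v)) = a + 3*v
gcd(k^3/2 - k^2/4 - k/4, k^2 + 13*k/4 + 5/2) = 1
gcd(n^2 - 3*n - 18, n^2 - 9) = n + 3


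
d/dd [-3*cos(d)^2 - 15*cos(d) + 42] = 3*(2*cos(d) + 5)*sin(d)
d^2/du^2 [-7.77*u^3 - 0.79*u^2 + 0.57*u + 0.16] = -46.62*u - 1.58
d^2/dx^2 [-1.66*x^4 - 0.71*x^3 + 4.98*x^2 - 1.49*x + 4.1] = -19.92*x^2 - 4.26*x + 9.96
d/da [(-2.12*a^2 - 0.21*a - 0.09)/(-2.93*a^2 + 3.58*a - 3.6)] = (-8.2049*a^2 + 14.7366*a + 1.0782)/(8.5849*a^4 - 20.9788*a^3 + 33.9124*a^2 - 25.776*a + 12.96)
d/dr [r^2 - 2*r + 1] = 2*r - 2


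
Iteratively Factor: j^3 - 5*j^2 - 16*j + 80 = (j + 4)*(j^2 - 9*j + 20) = (j - 4)*(j + 4)*(j - 5)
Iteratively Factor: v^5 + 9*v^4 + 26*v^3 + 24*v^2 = (v + 2)*(v^4 + 7*v^3 + 12*v^2) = v*(v + 2)*(v^3 + 7*v^2 + 12*v) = v*(v + 2)*(v + 3)*(v^2 + 4*v) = v^2*(v + 2)*(v + 3)*(v + 4)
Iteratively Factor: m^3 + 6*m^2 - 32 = (m + 4)*(m^2 + 2*m - 8) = (m - 2)*(m + 4)*(m + 4)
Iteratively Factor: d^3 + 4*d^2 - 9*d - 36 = (d + 4)*(d^2 - 9) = (d - 3)*(d + 4)*(d + 3)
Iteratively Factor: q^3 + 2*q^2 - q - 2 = (q + 1)*(q^2 + q - 2) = (q + 1)*(q + 2)*(q - 1)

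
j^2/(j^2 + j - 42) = j^2/(j^2 + j - 42)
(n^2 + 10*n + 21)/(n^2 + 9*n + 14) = (n + 3)/(n + 2)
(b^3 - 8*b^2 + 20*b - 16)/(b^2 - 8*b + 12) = (b^2 - 6*b + 8)/(b - 6)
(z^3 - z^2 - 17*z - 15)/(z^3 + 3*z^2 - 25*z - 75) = (z + 1)/(z + 5)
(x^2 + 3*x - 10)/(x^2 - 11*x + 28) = (x^2 + 3*x - 10)/(x^2 - 11*x + 28)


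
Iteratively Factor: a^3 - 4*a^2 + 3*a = (a - 3)*(a^2 - a) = (a - 3)*(a - 1)*(a)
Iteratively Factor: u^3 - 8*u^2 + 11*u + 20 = (u - 4)*(u^2 - 4*u - 5) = (u - 4)*(u + 1)*(u - 5)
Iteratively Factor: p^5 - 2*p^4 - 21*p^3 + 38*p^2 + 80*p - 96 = (p - 4)*(p^4 + 2*p^3 - 13*p^2 - 14*p + 24) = (p - 4)*(p - 1)*(p^3 + 3*p^2 - 10*p - 24) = (p - 4)*(p - 1)*(p + 2)*(p^2 + p - 12) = (p - 4)*(p - 1)*(p + 2)*(p + 4)*(p - 3)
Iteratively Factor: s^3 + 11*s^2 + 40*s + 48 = (s + 4)*(s^2 + 7*s + 12) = (s + 3)*(s + 4)*(s + 4)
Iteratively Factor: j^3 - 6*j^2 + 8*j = (j - 4)*(j^2 - 2*j) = (j - 4)*(j - 2)*(j)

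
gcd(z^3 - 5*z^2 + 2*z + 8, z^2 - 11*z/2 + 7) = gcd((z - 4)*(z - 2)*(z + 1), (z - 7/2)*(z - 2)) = z - 2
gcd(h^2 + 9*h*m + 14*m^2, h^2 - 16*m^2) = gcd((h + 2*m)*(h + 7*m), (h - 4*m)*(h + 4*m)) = 1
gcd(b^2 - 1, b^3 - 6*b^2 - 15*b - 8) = b + 1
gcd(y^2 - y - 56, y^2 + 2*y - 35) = y + 7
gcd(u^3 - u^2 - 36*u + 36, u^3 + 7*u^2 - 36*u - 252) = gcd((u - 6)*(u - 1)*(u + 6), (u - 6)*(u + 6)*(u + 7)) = u^2 - 36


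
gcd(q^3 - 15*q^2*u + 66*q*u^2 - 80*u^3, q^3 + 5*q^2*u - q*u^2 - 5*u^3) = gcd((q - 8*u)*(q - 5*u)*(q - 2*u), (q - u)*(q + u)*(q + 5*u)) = 1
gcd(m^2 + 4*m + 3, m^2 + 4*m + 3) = m^2 + 4*m + 3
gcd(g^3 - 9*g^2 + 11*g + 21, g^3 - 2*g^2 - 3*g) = g^2 - 2*g - 3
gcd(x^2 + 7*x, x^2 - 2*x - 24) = 1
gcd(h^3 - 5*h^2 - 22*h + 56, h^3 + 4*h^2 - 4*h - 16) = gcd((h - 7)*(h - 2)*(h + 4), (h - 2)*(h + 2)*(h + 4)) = h^2 + 2*h - 8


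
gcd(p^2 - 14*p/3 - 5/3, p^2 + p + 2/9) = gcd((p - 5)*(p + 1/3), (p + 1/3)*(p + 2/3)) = p + 1/3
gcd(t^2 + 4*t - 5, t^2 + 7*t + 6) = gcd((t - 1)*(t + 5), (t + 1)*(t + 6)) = 1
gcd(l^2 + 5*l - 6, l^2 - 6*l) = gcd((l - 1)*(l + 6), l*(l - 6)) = 1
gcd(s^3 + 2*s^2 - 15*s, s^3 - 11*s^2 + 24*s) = s^2 - 3*s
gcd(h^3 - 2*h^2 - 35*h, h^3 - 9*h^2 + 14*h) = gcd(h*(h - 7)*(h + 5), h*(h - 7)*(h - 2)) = h^2 - 7*h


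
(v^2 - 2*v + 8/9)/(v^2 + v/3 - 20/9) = (3*v - 2)/(3*v + 5)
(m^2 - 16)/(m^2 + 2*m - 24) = (m + 4)/(m + 6)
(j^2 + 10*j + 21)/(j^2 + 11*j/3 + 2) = 3*(j + 7)/(3*j + 2)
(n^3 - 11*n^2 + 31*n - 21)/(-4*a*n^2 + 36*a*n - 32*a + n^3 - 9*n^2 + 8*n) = (-n^2 + 10*n - 21)/(4*a*n - 32*a - n^2 + 8*n)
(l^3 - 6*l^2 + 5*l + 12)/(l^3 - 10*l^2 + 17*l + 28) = (l - 3)/(l - 7)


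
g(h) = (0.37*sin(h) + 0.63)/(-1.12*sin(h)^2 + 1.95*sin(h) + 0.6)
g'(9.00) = 0.22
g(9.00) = 0.64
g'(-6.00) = -0.50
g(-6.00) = 0.69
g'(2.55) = 0.04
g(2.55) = 0.62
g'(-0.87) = -0.50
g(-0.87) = -0.22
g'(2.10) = -0.13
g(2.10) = 0.66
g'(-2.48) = 1.30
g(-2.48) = -0.39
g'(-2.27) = 0.49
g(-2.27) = -0.22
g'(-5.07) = 0.11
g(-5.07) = 0.68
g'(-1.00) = -0.31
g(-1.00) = -0.17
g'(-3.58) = 0.20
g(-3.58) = 0.64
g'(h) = (2.24*sin(h)*cos(h) - 1.95*cos(h))*(0.37*sin(h) + 0.63)/(-1.12*sin(h)^2 + 1.95*sin(h) + 0.6)^2 + 0.37*cos(h)/(-1.12*sin(h)^2 + 1.95*sin(h) + 0.6) = 0.262984878369494*(0.4144*sin(h)^2 + 1.4112*sin(h) - 1.0065)*cos(h)/(0.574358974358974*sin(h)^2 - 1.0*sin(h) - 0.307692307692308)^2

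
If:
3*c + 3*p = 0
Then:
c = -p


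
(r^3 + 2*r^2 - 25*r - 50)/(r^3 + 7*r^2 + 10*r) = (r - 5)/r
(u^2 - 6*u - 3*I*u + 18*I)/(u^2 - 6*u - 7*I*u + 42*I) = (u - 3*I)/(u - 7*I)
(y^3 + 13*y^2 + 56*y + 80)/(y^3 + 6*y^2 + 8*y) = (y^2 + 9*y + 20)/(y*(y + 2))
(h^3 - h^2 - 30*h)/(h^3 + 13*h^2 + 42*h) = (h^2 - h - 30)/(h^2 + 13*h + 42)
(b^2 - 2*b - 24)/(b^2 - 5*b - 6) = (b + 4)/(b + 1)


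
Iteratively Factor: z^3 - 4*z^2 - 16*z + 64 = (z - 4)*(z^2 - 16) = (z - 4)^2*(z + 4)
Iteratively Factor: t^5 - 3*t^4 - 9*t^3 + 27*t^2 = (t - 3)*(t^4 - 9*t^2) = (t - 3)^2*(t^3 + 3*t^2) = t*(t - 3)^2*(t^2 + 3*t) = t*(t - 3)^2*(t + 3)*(t)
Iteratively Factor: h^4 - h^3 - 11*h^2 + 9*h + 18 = (h - 2)*(h^3 + h^2 - 9*h - 9) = (h - 2)*(h + 1)*(h^2 - 9) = (h - 3)*(h - 2)*(h + 1)*(h + 3)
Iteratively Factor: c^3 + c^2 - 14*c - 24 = (c + 3)*(c^2 - 2*c - 8) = (c - 4)*(c + 3)*(c + 2)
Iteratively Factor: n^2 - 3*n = (n - 3)*(n)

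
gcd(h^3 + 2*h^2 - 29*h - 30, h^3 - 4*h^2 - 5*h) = h^2 - 4*h - 5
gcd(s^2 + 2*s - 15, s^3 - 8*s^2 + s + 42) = s - 3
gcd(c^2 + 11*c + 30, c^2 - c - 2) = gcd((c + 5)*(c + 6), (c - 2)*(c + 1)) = 1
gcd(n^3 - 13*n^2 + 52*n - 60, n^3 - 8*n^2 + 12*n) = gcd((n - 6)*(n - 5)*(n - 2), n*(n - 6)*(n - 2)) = n^2 - 8*n + 12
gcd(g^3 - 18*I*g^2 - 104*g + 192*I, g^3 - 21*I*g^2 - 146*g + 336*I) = g^2 - 14*I*g - 48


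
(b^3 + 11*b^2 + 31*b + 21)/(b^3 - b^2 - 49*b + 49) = (b^2 + 4*b + 3)/(b^2 - 8*b + 7)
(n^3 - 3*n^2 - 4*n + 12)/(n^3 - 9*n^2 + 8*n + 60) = (n^2 - 5*n + 6)/(n^2 - 11*n + 30)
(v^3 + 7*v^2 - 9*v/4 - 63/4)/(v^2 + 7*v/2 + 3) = (2*v^2 + 11*v - 21)/(2*(v + 2))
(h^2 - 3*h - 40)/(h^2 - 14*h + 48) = (h + 5)/(h - 6)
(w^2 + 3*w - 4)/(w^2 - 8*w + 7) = (w + 4)/(w - 7)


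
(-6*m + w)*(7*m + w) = -42*m^2 + m*w + w^2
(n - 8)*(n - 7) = n^2 - 15*n + 56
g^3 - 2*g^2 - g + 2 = (g - 2)*(g - 1)*(g + 1)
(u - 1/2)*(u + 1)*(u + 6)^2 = u^4 + 25*u^3/2 + 83*u^2/2 + 12*u - 18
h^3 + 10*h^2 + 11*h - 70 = (h - 2)*(h + 5)*(h + 7)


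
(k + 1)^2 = k^2 + 2*k + 1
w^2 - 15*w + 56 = (w - 8)*(w - 7)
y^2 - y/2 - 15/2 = (y - 3)*(y + 5/2)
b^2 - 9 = (b - 3)*(b + 3)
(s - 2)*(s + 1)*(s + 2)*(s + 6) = s^4 + 7*s^3 + 2*s^2 - 28*s - 24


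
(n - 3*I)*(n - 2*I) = n^2 - 5*I*n - 6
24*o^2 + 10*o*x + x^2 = (4*o + x)*(6*o + x)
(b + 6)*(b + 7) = b^2 + 13*b + 42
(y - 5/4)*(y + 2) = y^2 + 3*y/4 - 5/2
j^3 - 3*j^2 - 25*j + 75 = (j - 5)*(j - 3)*(j + 5)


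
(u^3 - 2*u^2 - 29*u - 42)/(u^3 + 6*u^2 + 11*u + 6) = (u - 7)/(u + 1)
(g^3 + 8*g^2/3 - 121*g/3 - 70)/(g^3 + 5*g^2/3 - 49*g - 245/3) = (g - 6)/(g - 7)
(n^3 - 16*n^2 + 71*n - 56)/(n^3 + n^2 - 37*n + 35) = (n^2 - 15*n + 56)/(n^2 + 2*n - 35)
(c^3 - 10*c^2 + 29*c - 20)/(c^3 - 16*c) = (c^2 - 6*c + 5)/(c*(c + 4))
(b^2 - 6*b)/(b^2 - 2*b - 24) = b/(b + 4)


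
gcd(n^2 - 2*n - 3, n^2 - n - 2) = n + 1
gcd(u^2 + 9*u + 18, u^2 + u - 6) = u + 3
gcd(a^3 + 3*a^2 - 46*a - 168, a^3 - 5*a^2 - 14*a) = a - 7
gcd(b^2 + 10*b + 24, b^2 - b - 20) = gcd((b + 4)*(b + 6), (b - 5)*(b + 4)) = b + 4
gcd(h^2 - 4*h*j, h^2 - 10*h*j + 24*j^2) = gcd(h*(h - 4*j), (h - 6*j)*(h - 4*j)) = h - 4*j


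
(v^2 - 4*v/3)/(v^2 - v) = (v - 4/3)/(v - 1)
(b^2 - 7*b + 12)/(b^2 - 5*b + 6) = (b - 4)/(b - 2)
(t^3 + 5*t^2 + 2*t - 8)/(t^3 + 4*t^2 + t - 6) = (t + 4)/(t + 3)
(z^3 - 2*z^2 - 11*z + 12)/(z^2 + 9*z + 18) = (z^2 - 5*z + 4)/(z + 6)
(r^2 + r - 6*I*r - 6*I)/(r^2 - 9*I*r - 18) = (r + 1)/(r - 3*I)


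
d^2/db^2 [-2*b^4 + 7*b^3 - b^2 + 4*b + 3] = -24*b^2 + 42*b - 2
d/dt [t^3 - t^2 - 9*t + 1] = 3*t^2 - 2*t - 9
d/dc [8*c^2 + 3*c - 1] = 16*c + 3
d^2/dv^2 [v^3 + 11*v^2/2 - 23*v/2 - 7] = 6*v + 11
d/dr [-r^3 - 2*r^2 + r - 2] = -3*r^2 - 4*r + 1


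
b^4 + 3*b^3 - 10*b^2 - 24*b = b*(b - 3)*(b + 2)*(b + 4)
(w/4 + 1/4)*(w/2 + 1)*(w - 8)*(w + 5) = w^4/8 - 47*w^2/8 - 63*w/4 - 10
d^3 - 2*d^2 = d^2*(d - 2)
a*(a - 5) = a^2 - 5*a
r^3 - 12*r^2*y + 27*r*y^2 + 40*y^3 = (r - 8*y)*(r - 5*y)*(r + y)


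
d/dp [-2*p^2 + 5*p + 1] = 5 - 4*p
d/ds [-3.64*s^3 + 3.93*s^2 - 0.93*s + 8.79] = -10.92*s^2 + 7.86*s - 0.93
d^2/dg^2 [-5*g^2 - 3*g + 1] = -10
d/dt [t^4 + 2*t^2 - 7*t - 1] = 4*t^3 + 4*t - 7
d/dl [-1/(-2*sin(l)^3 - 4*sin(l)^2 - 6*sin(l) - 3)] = 2*(-4*sin(l) + 3*cos(l)^2 - 6)*cos(l)/(2*sin(l)^3 + 4*sin(l)^2 + 6*sin(l) + 3)^2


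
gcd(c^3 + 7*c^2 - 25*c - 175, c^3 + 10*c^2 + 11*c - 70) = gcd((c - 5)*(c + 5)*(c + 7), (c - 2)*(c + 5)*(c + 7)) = c^2 + 12*c + 35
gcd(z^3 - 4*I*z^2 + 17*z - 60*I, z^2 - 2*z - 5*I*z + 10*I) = z - 5*I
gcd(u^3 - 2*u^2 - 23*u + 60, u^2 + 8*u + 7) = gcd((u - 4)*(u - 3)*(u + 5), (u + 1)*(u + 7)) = 1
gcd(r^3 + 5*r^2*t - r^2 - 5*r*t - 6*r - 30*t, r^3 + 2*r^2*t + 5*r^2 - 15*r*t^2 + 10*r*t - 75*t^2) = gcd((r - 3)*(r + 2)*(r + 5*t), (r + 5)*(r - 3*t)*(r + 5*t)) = r + 5*t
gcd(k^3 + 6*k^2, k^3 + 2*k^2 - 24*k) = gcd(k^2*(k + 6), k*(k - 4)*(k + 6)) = k^2 + 6*k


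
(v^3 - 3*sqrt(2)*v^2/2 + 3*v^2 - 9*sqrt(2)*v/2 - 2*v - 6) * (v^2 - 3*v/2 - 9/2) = v^5 - 3*sqrt(2)*v^4/2 + 3*v^4/2 - 11*v^3 - 9*sqrt(2)*v^3/4 - 33*v^2/2 + 27*sqrt(2)*v^2/2 + 18*v + 81*sqrt(2)*v/4 + 27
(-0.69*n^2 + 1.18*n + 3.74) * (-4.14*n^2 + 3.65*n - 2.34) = 2.8566*n^4 - 7.4037*n^3 - 9.562*n^2 + 10.8898*n - 8.7516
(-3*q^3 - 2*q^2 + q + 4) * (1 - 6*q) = 18*q^4 + 9*q^3 - 8*q^2 - 23*q + 4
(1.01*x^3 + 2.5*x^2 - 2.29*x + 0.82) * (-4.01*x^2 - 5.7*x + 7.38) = -4.0501*x^5 - 15.782*x^4 + 2.3867*x^3 + 28.2148*x^2 - 21.5742*x + 6.0516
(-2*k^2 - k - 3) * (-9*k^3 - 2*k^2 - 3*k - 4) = 18*k^5 + 13*k^4 + 35*k^3 + 17*k^2 + 13*k + 12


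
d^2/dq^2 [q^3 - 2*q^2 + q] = 6*q - 4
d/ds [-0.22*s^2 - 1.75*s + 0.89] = -0.44*s - 1.75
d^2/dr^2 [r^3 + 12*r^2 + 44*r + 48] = 6*r + 24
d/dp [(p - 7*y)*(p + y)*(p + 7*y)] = 3*p^2 + 2*p*y - 49*y^2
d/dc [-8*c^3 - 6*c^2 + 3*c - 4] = -24*c^2 - 12*c + 3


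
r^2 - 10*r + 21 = (r - 7)*(r - 3)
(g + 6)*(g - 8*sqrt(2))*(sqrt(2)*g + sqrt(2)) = sqrt(2)*g^3 - 16*g^2 + 7*sqrt(2)*g^2 - 112*g + 6*sqrt(2)*g - 96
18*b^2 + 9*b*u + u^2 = (3*b + u)*(6*b + u)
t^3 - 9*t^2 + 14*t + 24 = (t - 6)*(t - 4)*(t + 1)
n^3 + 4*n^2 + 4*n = n*(n + 2)^2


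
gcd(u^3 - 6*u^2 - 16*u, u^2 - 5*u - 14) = u + 2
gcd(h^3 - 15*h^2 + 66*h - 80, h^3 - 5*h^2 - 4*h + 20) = h^2 - 7*h + 10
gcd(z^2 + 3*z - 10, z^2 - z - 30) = z + 5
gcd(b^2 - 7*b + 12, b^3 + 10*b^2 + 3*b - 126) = b - 3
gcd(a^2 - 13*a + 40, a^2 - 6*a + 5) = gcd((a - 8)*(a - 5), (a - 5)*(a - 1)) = a - 5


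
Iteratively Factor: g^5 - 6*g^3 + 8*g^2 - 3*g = (g + 3)*(g^4 - 3*g^3 + 3*g^2 - g) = (g - 1)*(g + 3)*(g^3 - 2*g^2 + g) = (g - 1)^2*(g + 3)*(g^2 - g) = g*(g - 1)^2*(g + 3)*(g - 1)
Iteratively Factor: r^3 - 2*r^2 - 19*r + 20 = (r - 5)*(r^2 + 3*r - 4) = (r - 5)*(r + 4)*(r - 1)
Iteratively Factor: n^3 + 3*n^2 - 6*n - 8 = (n - 2)*(n^2 + 5*n + 4) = (n - 2)*(n + 4)*(n + 1)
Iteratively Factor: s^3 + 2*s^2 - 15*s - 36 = (s + 3)*(s^2 - s - 12) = (s + 3)^2*(s - 4)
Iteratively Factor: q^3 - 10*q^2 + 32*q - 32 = (q - 4)*(q^2 - 6*q + 8) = (q - 4)*(q - 2)*(q - 4)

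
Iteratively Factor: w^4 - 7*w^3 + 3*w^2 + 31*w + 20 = (w + 1)*(w^3 - 8*w^2 + 11*w + 20) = (w - 4)*(w + 1)*(w^2 - 4*w - 5) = (w - 4)*(w + 1)^2*(w - 5)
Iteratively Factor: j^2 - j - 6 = (j - 3)*(j + 2)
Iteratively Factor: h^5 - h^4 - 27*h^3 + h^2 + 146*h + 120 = (h + 2)*(h^4 - 3*h^3 - 21*h^2 + 43*h + 60) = (h + 2)*(h + 4)*(h^3 - 7*h^2 + 7*h + 15) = (h - 3)*(h + 2)*(h + 4)*(h^2 - 4*h - 5) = (h - 3)*(h + 1)*(h + 2)*(h + 4)*(h - 5)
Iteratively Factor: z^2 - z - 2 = (z + 1)*(z - 2)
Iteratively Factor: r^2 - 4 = (r + 2)*(r - 2)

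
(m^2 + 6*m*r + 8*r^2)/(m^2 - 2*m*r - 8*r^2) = (-m - 4*r)/(-m + 4*r)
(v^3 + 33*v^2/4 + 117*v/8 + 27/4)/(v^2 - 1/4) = (8*v^3 + 66*v^2 + 117*v + 54)/(2*(4*v^2 - 1))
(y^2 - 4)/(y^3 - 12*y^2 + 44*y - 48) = (y + 2)/(y^2 - 10*y + 24)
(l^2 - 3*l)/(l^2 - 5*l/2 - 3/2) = 2*l/(2*l + 1)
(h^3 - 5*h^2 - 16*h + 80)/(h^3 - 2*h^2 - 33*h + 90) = (h^2 - 16)/(h^2 + 3*h - 18)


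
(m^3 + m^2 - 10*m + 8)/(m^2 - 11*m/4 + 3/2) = 4*(m^2 + 3*m - 4)/(4*m - 3)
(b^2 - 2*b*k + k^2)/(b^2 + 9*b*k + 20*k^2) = (b^2 - 2*b*k + k^2)/(b^2 + 9*b*k + 20*k^2)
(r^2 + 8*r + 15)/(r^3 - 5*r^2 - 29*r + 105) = (r + 3)/(r^2 - 10*r + 21)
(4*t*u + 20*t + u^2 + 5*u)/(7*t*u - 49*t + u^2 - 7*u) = (4*t*u + 20*t + u^2 + 5*u)/(7*t*u - 49*t + u^2 - 7*u)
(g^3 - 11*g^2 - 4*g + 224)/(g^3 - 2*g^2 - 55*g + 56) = (g^2 - 3*g - 28)/(g^2 + 6*g - 7)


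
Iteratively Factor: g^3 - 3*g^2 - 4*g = (g + 1)*(g^2 - 4*g) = (g - 4)*(g + 1)*(g)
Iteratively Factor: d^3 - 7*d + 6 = (d - 1)*(d^2 + d - 6) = (d - 1)*(d + 3)*(d - 2)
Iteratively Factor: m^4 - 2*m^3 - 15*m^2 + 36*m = (m - 3)*(m^3 + m^2 - 12*m) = m*(m - 3)*(m^2 + m - 12) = m*(m - 3)^2*(m + 4)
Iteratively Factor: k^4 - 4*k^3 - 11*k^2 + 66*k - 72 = (k - 3)*(k^3 - k^2 - 14*k + 24) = (k - 3)*(k - 2)*(k^2 + k - 12) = (k - 3)^2*(k - 2)*(k + 4)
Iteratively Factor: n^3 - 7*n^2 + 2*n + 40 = (n - 4)*(n^2 - 3*n - 10) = (n - 4)*(n + 2)*(n - 5)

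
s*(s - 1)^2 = s^3 - 2*s^2 + s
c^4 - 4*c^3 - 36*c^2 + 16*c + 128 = (c - 8)*(c - 2)*(c + 2)*(c + 4)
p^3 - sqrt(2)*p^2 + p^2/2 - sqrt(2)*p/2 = p*(p + 1/2)*(p - sqrt(2))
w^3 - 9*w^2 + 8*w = w*(w - 8)*(w - 1)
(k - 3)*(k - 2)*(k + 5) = k^3 - 19*k + 30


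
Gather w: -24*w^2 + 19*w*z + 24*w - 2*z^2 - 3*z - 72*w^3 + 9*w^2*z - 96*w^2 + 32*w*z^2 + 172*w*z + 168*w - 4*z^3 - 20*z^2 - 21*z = -72*w^3 + w^2*(9*z - 120) + w*(32*z^2 + 191*z + 192) - 4*z^3 - 22*z^2 - 24*z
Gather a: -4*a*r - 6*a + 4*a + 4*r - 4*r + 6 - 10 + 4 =a*(-4*r - 2)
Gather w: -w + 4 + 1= 5 - w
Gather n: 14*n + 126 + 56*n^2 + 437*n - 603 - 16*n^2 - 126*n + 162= 40*n^2 + 325*n - 315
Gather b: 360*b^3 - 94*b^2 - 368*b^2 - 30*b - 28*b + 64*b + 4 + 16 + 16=360*b^3 - 462*b^2 + 6*b + 36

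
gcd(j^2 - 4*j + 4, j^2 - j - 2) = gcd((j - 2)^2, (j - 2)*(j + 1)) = j - 2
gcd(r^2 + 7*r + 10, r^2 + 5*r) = r + 5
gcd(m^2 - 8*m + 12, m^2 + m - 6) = m - 2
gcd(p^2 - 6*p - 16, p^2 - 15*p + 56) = p - 8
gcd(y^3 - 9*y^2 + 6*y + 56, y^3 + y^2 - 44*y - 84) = y^2 - 5*y - 14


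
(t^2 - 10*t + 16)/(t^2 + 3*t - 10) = (t - 8)/(t + 5)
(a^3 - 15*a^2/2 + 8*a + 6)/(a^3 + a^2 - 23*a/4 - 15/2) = 2*(2*a^3 - 15*a^2 + 16*a + 12)/(4*a^3 + 4*a^2 - 23*a - 30)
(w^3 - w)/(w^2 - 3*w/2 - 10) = 2*w*(1 - w^2)/(-2*w^2 + 3*w + 20)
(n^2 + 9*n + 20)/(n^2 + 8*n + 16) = (n + 5)/(n + 4)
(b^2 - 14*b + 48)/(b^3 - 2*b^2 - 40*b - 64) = (b - 6)/(b^2 + 6*b + 8)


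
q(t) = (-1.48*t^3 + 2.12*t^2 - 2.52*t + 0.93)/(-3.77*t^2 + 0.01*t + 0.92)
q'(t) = (7.54*t - 0.01)*(-1.48*t^3 + 2.12*t^2 - 2.52*t + 0.93)/(-3.77*t^2 + 0.01*t + 0.92)^2 + (-4.44*t^2 + 4.24*t - 2.52)/(-3.77*t^2 + 0.01*t + 0.92) = (5.5796*t^4 - 0.0296000000000021*t^3 - 13.564*t^2 + 10.913*t - 2.3277)/(14.2129*t^4 - 0.0754*t^3 - 6.9367*t^2 + 0.0184*t + 0.8464)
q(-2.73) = -1.97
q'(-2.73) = 0.24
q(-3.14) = -2.08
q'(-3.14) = 0.28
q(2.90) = 0.80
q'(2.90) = 0.33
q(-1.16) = -2.16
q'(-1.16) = -1.33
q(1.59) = 0.43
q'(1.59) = 0.22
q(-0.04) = 1.13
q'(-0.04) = -3.34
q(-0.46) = 22.79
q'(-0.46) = -719.72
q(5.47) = 1.71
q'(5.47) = 0.37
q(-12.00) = -5.34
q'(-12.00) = 0.39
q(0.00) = 1.01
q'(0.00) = -2.75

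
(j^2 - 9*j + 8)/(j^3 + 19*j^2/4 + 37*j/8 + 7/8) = 8*(j^2 - 9*j + 8)/(8*j^3 + 38*j^2 + 37*j + 7)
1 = 1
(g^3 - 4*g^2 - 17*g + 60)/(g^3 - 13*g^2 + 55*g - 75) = (g + 4)/(g - 5)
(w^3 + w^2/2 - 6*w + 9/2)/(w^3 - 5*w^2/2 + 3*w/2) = (w + 3)/w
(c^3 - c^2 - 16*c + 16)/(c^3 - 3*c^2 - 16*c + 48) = (c - 1)/(c - 3)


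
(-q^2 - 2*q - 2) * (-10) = 10*q^2 + 20*q + 20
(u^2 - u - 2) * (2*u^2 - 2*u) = 2*u^4 - 4*u^3 - 2*u^2 + 4*u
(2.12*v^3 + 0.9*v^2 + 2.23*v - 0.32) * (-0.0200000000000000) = -0.0424*v^3 - 0.018*v^2 - 0.0446*v + 0.0064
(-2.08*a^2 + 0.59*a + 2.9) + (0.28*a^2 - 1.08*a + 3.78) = -1.8*a^2 - 0.49*a + 6.68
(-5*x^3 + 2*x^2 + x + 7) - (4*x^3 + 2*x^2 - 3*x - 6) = -9*x^3 + 4*x + 13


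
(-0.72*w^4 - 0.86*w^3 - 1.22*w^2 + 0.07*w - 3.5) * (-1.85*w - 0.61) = 1.332*w^5 + 2.0302*w^4 + 2.7816*w^3 + 0.6147*w^2 + 6.4323*w + 2.135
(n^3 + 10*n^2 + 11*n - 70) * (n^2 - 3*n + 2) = n^5 + 7*n^4 - 17*n^3 - 83*n^2 + 232*n - 140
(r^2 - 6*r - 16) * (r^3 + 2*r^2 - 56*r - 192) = r^5 - 4*r^4 - 84*r^3 + 112*r^2 + 2048*r + 3072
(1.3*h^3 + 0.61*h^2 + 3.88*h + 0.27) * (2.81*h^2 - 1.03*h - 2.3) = 3.653*h^5 + 0.3751*h^4 + 7.2845*h^3 - 4.6407*h^2 - 9.2021*h - 0.621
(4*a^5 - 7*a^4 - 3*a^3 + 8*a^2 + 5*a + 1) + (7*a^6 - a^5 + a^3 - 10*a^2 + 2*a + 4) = 7*a^6 + 3*a^5 - 7*a^4 - 2*a^3 - 2*a^2 + 7*a + 5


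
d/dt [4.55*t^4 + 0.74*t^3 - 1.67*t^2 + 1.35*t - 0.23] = 18.2*t^3 + 2.22*t^2 - 3.34*t + 1.35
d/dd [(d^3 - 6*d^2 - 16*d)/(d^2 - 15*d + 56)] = (d^2 - 14*d - 14)/(d^2 - 14*d + 49)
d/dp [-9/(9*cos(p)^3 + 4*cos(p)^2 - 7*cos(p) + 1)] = 9*(-27*cos(p)^2 - 8*cos(p) + 7)*sin(p)/(9*cos(p)^3 + 4*cos(p)^2 - 7*cos(p) + 1)^2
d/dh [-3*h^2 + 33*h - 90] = 33 - 6*h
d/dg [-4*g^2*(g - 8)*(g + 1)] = 4*g*(-4*g^2 + 21*g + 16)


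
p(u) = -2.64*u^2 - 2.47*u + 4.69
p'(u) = -5.28*u - 2.47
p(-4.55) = -38.73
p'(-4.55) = 21.55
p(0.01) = 4.67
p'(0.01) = -2.52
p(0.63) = 2.09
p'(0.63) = -5.80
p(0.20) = 4.09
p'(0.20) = -3.53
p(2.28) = -14.67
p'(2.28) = -14.51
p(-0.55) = 5.25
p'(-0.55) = 0.43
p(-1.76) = 0.86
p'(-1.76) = 6.82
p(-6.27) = -83.61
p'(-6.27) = 30.64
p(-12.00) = -345.83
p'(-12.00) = 60.89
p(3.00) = -26.48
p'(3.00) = -18.31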